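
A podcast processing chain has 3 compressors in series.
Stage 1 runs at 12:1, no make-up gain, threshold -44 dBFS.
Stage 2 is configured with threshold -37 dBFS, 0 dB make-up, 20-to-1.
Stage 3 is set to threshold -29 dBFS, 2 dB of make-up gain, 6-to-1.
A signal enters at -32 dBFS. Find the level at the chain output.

Stage 1: -32 dBFS is 12 dB over -44 dBFS; at 12:1 that becomes 1 dB over, giving -43 dBFS.
Stage 2: -43 dBFS ≤ -37 dBFS, so stage 2 doesn't engage; output -43 dBFS.
Stage 3: below threshold (-43 ≤ -29); passes unchanged; make-up brings it to -41 dBFS.

-41 dBFS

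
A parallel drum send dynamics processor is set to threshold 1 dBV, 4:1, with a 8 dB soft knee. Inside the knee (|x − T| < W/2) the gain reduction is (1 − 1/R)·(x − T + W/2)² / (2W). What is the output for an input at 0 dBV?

x − T + W/2 = 0 − 1 + 4 = 3.
GR = (1 − 1/4) × 3² / 16 = 0.75 × 9 / 16 = 0.421875 dB.
Output = 0 − 0.421875 = -0.421875 dBV.

-0.421875 dBV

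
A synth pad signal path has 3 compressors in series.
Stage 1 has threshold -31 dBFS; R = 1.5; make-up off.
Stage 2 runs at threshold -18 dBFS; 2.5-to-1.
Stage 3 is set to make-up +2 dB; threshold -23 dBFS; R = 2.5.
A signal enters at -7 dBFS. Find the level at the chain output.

-18.52 dBFS

Stage 1: 24 dB above -31 dBFS, reduced 1.5:1 to 16 dB above → -15 dBFS.
Stage 2: overshoot 3 dB → 3/2.5 = 1.2 dB → -16.8 dBFS.
Stage 3: overshoot 6.2 dB → 6.2/2.5 = 2.48 dB → -20.52 dBFS; +2 dB make-up → -18.52 dBFS.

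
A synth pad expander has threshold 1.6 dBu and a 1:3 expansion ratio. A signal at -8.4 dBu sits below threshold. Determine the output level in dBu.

-28.4 dBu

Undershoot = 1.6 − (-8.4) = 10 dB.
At 1:3, that expands to 30 dB under threshold.
Output = 1.6 − 30 = -28.4 dBu.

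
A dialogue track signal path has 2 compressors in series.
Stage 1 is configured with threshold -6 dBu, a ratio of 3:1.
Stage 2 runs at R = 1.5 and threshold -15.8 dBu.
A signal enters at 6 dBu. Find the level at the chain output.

Stage 1: 6 dBu is 12 dB over -6 dBu; at 3:1 that becomes 4 dB over, giving -2 dBu.
Stage 2: -2 dBu is 13.8 dB over -15.8 dBu; at 1.5:1 that becomes 9.2 dB over, giving -6.6 dBu.

-6.6 dBu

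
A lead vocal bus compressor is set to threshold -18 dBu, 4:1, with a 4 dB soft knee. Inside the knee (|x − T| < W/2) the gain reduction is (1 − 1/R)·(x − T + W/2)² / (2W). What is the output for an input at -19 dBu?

x − T + W/2 = -19 − (-18) + 2 = 1.
GR = (1 − 1/4) × 1² / 8 = 0.75 × 1 / 8 = 0.09375 dB.
Output = -19 − 0.09375 = -19.09375 dBu.

-19.09375 dBu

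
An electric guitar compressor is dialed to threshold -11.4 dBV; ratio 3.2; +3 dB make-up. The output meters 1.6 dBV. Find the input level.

20.6 dBV

Remove make-up: 1.6 − 3 = -1.4 dBV.
That's 10 dB above the -11.4 dBV threshold.
Undo the ratio: input overshoot = 10 × 3.2 = 32 dB, giving input = 20.6 dBV.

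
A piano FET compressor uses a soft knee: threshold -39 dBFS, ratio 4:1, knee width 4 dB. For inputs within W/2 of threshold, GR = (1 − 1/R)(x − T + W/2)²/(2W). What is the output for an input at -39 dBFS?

-39.375 dBFS

x − T + W/2 = -39 − (-39) + 2 = 2.
GR = (1 − 1/4) × 2² / 8 = 0.75 × 4 / 8 = 0.375 dB.
Output = -39 − 0.375 = -39.375 dBFS.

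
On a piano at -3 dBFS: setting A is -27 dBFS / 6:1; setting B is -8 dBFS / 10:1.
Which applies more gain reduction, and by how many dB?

A: GR = 24 − 24/6 = 20 dB.
B: GR = 5 − 5/10 = 4.5 dB.
A reduces 15.5 dB more.

A, by 15.5 dB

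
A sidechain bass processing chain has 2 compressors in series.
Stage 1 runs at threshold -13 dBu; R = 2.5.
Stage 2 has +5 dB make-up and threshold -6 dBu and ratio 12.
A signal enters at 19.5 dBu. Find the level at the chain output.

Stage 1: overshoot 32.5 dB → 32.5/2.5 = 13 dB → 0 dBu.
Stage 2: overshoot 6 dB → 6/12 = 0.5 dB → -5.5 dBu; +5 dB make-up → -0.5 dBu.

-0.5 dBu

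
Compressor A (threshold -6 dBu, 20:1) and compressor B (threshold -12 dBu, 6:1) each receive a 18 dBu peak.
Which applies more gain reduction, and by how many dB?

B, by 2.2 dB

A: overshoot 24 dB → output overshoot 1.2 dB → GR 22.8 dB.
B: overshoot 30 dB → output overshoot 5 dB → GR 25 dB.
Difference: 2.2 dB in favour of B.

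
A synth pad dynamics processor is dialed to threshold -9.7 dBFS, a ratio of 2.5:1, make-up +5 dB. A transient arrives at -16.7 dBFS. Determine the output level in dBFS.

-11.7 dBFS

-16.7 dBFS is 7 dB below the -9.7 dBFS threshold, so no gain reduction is applied.
Make-up gain adds 5 dB: -16.7 + 5 = -11.7 dBFS.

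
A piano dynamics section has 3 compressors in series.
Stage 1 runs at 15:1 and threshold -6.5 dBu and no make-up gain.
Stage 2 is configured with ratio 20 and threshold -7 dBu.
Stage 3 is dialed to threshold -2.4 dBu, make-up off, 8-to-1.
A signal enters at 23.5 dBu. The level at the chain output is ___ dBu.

-6.875 dBu

Stage 1: 23.5 dBu is 30 dB over -6.5 dBu; at 15:1 that becomes 2 dB over, giving -4.5 dBu.
Stage 2: -4.5 dBu is 2.5 dB over -7 dBu; at 20:1 that becomes 0.125 dB over, giving -6.875 dBu.
Stage 3: -6.875 dBu is at or below the -2.4 dBu threshold — no compression; output -6.875 dBu.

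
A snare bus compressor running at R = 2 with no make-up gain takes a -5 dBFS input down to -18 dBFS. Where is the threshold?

-31 dBFS

Let T be the threshold. Output overshoot = (input overshoot)/R, so -18 − T = (-5 − T)/2.
2·(-18 − T) = -5 − T → 1·T = -36 − (-5) = -31.
T = -31/1 = -31 dBFS.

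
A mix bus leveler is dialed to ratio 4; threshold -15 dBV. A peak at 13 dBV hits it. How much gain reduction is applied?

21 dB

The signal is 28 dB above threshold.
A 4:1 ratio leaves 7 dB of that excess.
So the signal is attenuated by 28 − 7 = 21 dB.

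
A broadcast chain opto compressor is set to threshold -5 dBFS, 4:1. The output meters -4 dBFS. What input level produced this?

-1 dBFS

The compressed level sits -4 − (-5) = 1 dB over threshold.
Undo the ratio: input overshoot = 1 × 4 = 4 dB, giving input = -1 dBFS.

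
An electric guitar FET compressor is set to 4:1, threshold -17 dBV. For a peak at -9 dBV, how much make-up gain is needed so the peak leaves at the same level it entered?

6 dB

Overshoot 8 dB → 8/4 = 2 dB after compression, so the compressed level is -17 + 2 = -15 dBV.
Make-up = target − compressed = -9 − (-15) = 6 dB.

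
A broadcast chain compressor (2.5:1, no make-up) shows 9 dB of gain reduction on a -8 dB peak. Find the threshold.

Input is 15 dB above T (since output overshoot × R = input overshoot: (-17 − T)·2.5 = -8 − T gives T = -23 dB).
Check: -23 + (-8 − (-23))/2.5 = -23 + 6 = -17 dB. ✓

-23 dB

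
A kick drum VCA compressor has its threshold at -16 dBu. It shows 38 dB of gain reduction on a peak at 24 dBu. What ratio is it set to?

Input overshoot = 24 − (-16) = 40 dB.
Output overshoot = 40 − 38 = 2 dB.
Ratio = input overshoot / output overshoot = 40 / 2 = 20.

20:1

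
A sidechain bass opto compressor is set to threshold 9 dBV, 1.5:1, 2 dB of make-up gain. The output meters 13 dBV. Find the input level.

12 dBV

Stripping the +2 dB make-up gives 11 dBV at the gain stage.
The compressed level sits 11 − 9 = 2 dB over threshold.
Before 1.5:1 compression the overshoot was 2 × 1.5 = 3 dB, so input = 9 + 3 = 12 dBV.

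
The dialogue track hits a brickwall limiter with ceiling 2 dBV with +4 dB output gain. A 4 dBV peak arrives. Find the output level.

6 dBV

At ∞:1, everything above 2 dBV is held at the ceiling.
Output gain then adds 4 dB: 2 + 4 = 6 dBV.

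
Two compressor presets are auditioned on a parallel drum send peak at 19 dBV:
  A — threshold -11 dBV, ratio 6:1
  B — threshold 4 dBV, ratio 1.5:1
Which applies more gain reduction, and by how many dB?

A, by 20 dB

A: 30 dB over, compressed to 5 dB over, so 25 dB of GR.
B: 15 dB over, compressed to 10 dB over, so 5 dB of GR.
Difference: 20 dB in favour of A.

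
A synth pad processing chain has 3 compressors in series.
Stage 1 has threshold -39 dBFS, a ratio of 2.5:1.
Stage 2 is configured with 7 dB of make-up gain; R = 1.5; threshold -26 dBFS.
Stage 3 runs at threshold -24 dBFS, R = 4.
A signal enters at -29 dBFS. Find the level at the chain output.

-28 dBFS

Stage 1: -29 dBFS is 10 dB over -39 dBFS; at 2.5:1 that becomes 4 dB over, giving -35 dBFS.
Stage 2: -35 dBFS ≤ -26 dBFS, so stage 2 doesn't engage; make-up brings it to -28 dBFS.
Stage 3: below threshold (-28 ≤ -24); passes unchanged; output -28 dBFS.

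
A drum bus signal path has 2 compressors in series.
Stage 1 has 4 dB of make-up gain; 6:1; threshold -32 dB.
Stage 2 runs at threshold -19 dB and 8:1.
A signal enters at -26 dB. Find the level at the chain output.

Stage 1: overshoot 6 dB → 6/6 = 1 dB → -31 dB; +4 dB make-up → -27 dB.
Stage 2: -27 dB is at or below the -19 dB threshold — no compression; output -27 dB.

-27 dB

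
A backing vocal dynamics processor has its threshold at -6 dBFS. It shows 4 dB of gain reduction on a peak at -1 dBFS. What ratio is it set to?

Input overshoot = -1 − (-6) = 5 dB.
Output overshoot = 5 − 4 = 1 dB.
Ratio = input overshoot / output overshoot = 5 / 1 = 5.

5:1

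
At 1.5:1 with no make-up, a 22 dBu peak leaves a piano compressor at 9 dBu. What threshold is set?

Input is 39 dB above T (since output overshoot × R = input overshoot: (9 − T)·1.5 = 22 − T gives T = -17 dBu).
Check: -17 + (22 − (-17))/1.5 = -17 + 26 = 9 dBu. ✓

-17 dBu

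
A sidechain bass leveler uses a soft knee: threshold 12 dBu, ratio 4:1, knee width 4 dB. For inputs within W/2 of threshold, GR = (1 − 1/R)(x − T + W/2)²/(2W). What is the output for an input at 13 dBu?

12.15625 dBu

x − T + W/2 = 13 − 12 + 2 = 3.
GR = (1 − 1/4) × 3² / 8 = 0.75 × 9 / 8 = 0.84375 dB.
Output = 13 − 0.84375 = 12.15625 dBu.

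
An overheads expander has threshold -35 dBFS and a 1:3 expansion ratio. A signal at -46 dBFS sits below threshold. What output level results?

-68 dBFS

Undershoot = (-35) − (-46) = 11 dB.
At 1:3, that expands to 33 dB under threshold.
Output = -35 − 33 = -68 dBFS.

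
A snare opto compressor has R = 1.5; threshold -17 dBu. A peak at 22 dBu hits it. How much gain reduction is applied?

13 dB

The signal is 39 dB above threshold.
After 1.5:1 compression the overshoot becomes 39/1.5 = 26 dB.
Gain reduction = 39 − 26 = 13 dB.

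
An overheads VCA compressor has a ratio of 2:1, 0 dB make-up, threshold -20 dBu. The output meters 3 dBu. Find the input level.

Post-compression overshoot = 3 − (-20) = 23 dB.
Input overshoot = R × output overshoot = 46 dB → input = -20 + 46 = 26 dBu.

26 dBu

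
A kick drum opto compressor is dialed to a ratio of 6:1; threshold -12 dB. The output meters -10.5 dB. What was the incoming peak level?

-3 dB

The compressed level sits -10.5 − (-12) = 1.5 dB over threshold.
Undo the ratio: input overshoot = 1.5 × 6 = 9 dB, giving input = -3 dB.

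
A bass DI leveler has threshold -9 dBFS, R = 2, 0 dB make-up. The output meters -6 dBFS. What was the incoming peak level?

That's 3 dB above the -9 dBFS threshold.
Before 2:1 compression the overshoot was 3 × 2 = 6 dB, so input = -9 + 6 = -3 dBFS.

-3 dBFS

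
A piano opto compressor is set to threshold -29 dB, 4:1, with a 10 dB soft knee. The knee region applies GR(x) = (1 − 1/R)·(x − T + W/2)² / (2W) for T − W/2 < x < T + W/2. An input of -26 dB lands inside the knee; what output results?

x − T + W/2 = -26 − (-29) + 5 = 8.
GR = (1 − 1/4) × 8² / 20 = 0.75 × 64 / 20 = 2.4 dB.
Output = -26 − 2.4 = -28.4 dB.

-28.4 dB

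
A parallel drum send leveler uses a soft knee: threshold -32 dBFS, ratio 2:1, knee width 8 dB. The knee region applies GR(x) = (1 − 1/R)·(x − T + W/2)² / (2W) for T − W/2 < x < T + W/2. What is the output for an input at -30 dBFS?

-31.125 dBFS

x − T + W/2 = -30 − (-32) + 4 = 6.
GR = (1 − 1/2) × 6² / 16 = 0.5 × 36 / 16 = 1.125 dB.
Output = -30 − 1.125 = -31.125 dBFS.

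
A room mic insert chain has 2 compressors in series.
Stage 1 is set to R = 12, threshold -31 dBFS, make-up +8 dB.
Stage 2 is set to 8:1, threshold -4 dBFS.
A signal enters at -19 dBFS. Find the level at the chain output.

-22 dBFS

Stage 1: 12 dB above -31 dBFS, reduced 12:1 to 1 dB above → -30 dBFS; +8 dB make-up → -22 dBFS.
Stage 2: -22 dBFS ≤ -4 dBFS, so stage 2 doesn't engage; output -22 dBFS.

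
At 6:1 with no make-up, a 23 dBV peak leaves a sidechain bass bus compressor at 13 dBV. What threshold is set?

11 dBV

Input is 12 dB above T (since output overshoot × R = input overshoot: (13 − T)·6 = 23 − T gives T = 11 dBV).
Check: 11 + (23 − 11)/6 = 11 + 2 = 13 dBV. ✓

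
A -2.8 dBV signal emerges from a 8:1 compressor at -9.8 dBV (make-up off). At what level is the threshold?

-10.8 dBV

Gain reduction = -2.8 − (-9.8) = 7 dB; output overshoot = GR / (R − 1) = 7 / 7 = 1 dB.
Threshold = output − output overshoot = -9.8 − 1 = -10.8 dBV.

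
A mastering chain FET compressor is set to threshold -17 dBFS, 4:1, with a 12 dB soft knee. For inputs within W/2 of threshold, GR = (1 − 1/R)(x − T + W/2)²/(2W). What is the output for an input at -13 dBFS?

x − T + W/2 = -13 − (-17) + 6 = 10.
GR = (1 − 1/4) × 10² / 24 = 0.75 × 100 / 24 = 3.125 dB.
Output = -13 − 3.125 = -16.125 dBFS.

-16.125 dBFS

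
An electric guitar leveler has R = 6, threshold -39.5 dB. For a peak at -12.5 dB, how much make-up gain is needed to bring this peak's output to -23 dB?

12 dB

Without make-up, output = threshold + overshoot/6 = -39.5 + 4.5 = -35 dB.
Gap to target: 12 dB.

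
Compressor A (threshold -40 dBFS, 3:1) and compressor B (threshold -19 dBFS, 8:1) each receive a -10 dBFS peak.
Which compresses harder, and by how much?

A, by 12.125 dB

A: 30 dB over, compressed to 10 dB over, so 20 dB of GR.
B: 9 dB over, compressed to 1.125 dB over, so 7.875 dB of GR.
Difference: 12.125 dB in favour of A.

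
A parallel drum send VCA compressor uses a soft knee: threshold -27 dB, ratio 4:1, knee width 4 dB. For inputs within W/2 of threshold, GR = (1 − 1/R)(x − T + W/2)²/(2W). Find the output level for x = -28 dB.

x − T + W/2 = -28 − (-27) + 2 = 1.
GR = (1 − 1/4) × 1² / 8 = 0.75 × 1 / 8 = 0.09375 dB.
Output = -28 − 0.09375 = -28.09375 dB.

-28.09375 dB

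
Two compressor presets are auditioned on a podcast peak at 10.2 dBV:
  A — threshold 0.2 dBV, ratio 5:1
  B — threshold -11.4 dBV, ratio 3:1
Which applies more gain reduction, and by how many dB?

B, by 6.4 dB

A: 10 dB over, compressed to 2 dB over, so 8 dB of GR.
B: 21.6 dB over, compressed to 7.2 dB over, so 14.4 dB of GR.
Difference: 6.4 dB in favour of B.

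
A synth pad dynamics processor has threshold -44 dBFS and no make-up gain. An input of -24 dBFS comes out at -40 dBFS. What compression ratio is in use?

5:1

Input overshoot = -24 − (-44) = 20 dB; output overshoot = -40 − (-44) = 4 dB.
Ratio = 20 / 4 = 5.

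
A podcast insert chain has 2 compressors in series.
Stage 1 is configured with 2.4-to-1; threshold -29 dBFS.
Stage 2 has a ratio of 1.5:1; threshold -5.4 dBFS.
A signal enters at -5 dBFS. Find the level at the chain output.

-19 dBFS

Stage 1: -5 dBFS is 24 dB over -29 dBFS; at 2.4:1 that becomes 10 dB over, giving -19 dBFS.
Stage 2: -19 dBFS ≤ -5.4 dBFS, so stage 2 doesn't engage; output -19 dBFS.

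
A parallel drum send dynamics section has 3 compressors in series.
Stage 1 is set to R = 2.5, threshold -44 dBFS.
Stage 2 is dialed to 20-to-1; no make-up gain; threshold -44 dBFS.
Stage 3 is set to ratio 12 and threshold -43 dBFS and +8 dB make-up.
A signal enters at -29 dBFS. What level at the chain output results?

Stage 1: overshoot 15 dB → 15/2.5 = 6 dB → -38 dBFS.
Stage 2: overshoot 6 dB → 6/20 = 0.3 dB → -43.7 dBFS.
Stage 3: -43.7 dBFS is at or below the -43 dBFS threshold — no compression; make-up brings it to -35.7 dBFS.

-35.7 dBFS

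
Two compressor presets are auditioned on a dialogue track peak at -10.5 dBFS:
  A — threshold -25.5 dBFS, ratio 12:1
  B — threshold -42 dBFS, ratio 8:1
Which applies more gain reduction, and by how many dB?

B, by 13.8125 dB

A: overshoot 15 dB → output overshoot 1.25 dB → GR 13.75 dB.
B: overshoot 31.5 dB → output overshoot 3.9375 dB → GR 27.5625 dB.
Difference: 13.8125 dB in favour of B.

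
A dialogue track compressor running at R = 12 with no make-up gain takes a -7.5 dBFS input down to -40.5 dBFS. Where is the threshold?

Input is 36 dB above T (since output overshoot × R = input overshoot: (-40.5 − T)·12 = -7.5 − T gives T = -43.5 dBFS).
Check: -43.5 + (-7.5 − (-43.5))/12 = -43.5 + 3 = -40.5 dBFS. ✓

-43.5 dBFS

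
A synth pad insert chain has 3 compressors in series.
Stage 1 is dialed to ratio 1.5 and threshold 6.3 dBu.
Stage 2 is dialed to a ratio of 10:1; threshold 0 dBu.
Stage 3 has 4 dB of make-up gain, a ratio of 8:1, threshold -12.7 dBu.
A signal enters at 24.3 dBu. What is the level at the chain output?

-6.88375 dBu

Stage 1: overshoot 18 dB → 18/1.5 = 12 dB → 18.3 dBu.
Stage 2: 18.3 dB above 0 dBu, reduced 10:1 to 1.83 dB above → 1.83 dBu.
Stage 3: 1.83 dBu is 14.53 dB over -12.7 dBu; at 8:1 that becomes 1.81625 dB over, giving -10.88375 dBu; +4 dB make-up → -6.88375 dBu.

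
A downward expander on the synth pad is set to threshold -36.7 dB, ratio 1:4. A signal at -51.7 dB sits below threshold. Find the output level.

Below threshold, a 1:4 expander applies gain = (4−1)×(T − x) of attenuation.
(4−1) × 15 = 45 dB, so output = -51.7 − 45 = -96.7 dB.

-96.7 dB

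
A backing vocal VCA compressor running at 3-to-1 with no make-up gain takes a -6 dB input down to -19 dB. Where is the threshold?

Gain reduction = -6 − (-19) = 13 dB; output overshoot = GR / (R − 1) = 13 / 2 = 6.5 dB.
Threshold = output − output overshoot = -19 − 6.5 = -25.5 dB.

-25.5 dB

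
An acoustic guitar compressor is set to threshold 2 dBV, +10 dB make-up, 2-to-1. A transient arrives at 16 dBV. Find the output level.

The input is 14 dB above the 2 dBV threshold.
At 2:1 the overshoot is divided by 2, leaving 7 dB above threshold.
So the level is 2 + 7 = 9 dBV; make-up adds 10 dB, giving 19 dBV.

19 dBV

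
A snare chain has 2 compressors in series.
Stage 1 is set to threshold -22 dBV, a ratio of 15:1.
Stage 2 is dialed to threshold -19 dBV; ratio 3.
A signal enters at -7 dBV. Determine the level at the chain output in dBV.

Stage 1: overshoot 15 dB → 15/15 = 1 dB → -21 dBV.
Stage 2: -21 dBV ≤ -19 dBV, so stage 2 doesn't engage; output -21 dBV.

-21 dBV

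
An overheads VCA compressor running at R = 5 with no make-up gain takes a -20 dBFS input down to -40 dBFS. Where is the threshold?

Input is 25 dB above T (since output overshoot × R = input overshoot: (-40 − T)·5 = -20 − T gives T = -45 dBFS).
Check: -45 + (-20 − (-45))/5 = -45 + 5 = -40 dBFS. ✓

-45 dBFS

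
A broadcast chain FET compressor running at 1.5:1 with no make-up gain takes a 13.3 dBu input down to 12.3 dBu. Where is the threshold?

Input is 3 dB above T (since output overshoot × R = input overshoot: (12.3 − T)·1.5 = 13.3 − T gives T = 10.3 dBu).
Check: 10.3 + (13.3 − 10.3)/1.5 = 10.3 + 2 = 12.3 dBu. ✓

10.3 dBu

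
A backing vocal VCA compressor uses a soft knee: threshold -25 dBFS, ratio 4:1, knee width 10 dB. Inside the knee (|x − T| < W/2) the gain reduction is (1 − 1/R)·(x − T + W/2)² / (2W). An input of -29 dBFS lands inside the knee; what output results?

x − T + W/2 = -29 − (-25) + 5 = 1.
GR = (1 − 1/4) × 1² / 20 = 0.75 × 1 / 20 = 0.0375 dB.
Output = -29 − 0.0375 = -29.0375 dBFS.

-29.0375 dBFS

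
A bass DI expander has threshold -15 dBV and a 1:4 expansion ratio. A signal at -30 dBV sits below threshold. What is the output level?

Below threshold, a 1:4 expander applies gain = (4−1)×(T − x) of attenuation.
(4−1) × 15 = 45 dB, so output = -30 − 45 = -75 dBV.

-75 dBV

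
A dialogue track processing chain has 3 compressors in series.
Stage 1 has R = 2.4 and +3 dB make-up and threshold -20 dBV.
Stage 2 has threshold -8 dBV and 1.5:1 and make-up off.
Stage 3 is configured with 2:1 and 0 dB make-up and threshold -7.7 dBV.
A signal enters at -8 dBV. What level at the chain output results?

Stage 1: 12 dB above -20 dBV, reduced 2.4:1 to 5 dB above → -15 dBV; +3 dB make-up → -12 dBV.
Stage 2: -12 dBV is at or below the -8 dBV threshold — no compression; output -12 dBV.
Stage 3: -12 dBV is at or below the -7.7 dBV threshold — no compression; output -12 dBV.

-12 dBV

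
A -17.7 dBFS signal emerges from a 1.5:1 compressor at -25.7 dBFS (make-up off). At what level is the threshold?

Input is 24 dB above T (since output overshoot × R = input overshoot: (-25.7 − T)·1.5 = -17.7 − T gives T = -41.7 dBFS).
Check: -41.7 + (-17.7 − (-41.7))/1.5 = -41.7 + 16 = -25.7 dBFS. ✓

-41.7 dBFS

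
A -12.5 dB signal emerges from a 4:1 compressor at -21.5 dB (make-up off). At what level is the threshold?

Input is 12 dB above T (since output overshoot × R = input overshoot: (-21.5 − T)·4 = -12.5 − T gives T = -24.5 dB).
Check: -24.5 + (-12.5 − (-24.5))/4 = -24.5 + 3 = -21.5 dB. ✓

-24.5 dB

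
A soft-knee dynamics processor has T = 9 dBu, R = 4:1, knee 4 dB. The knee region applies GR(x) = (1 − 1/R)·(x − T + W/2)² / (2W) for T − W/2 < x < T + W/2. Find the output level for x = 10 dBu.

9.15625 dBu

x − T + W/2 = 10 − 9 + 2 = 3.
GR = (1 − 1/4) × 3² / 8 = 0.75 × 9 / 8 = 0.84375 dB.
Output = 10 − 0.84375 = 9.15625 dBu.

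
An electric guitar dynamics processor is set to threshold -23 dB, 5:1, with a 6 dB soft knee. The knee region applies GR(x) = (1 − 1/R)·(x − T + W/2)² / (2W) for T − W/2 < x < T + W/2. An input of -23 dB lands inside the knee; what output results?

x − T + W/2 = -23 − (-23) + 3 = 3.
GR = (1 − 1/5) × 3² / 12 = 0.8 × 9 / 12 = 0.6 dB.
Output = -23 − 0.6 = -23.6 dB.

-23.6 dB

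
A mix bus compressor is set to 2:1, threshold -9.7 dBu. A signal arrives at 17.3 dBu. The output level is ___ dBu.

Overshoot: 17.3 − (-9.7) = 27 dB.
The 27 dB excess becomes 13.5 dB after 2:1 reduction.
That puts the output at 3.8 dBu.

3.8 dBu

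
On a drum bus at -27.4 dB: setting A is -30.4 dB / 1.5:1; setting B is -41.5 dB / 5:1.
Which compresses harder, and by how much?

A: overshoot 3 dB → output overshoot 2 dB → GR 1 dB.
B: overshoot 14.1 dB → output overshoot 2.82 dB → GR 11.28 dB.
Difference: 10.28 dB in favour of B.

B, by 10.28 dB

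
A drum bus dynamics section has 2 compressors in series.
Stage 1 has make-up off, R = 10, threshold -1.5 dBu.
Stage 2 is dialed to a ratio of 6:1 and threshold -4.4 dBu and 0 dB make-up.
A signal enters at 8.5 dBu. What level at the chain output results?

-3.75 dBu

Stage 1: overshoot 10 dB → 10/10 = 1 dB → -0.5 dBu.
Stage 2: overshoot 3.9 dB → 3.9/6 = 0.65 dB → -3.75 dBu.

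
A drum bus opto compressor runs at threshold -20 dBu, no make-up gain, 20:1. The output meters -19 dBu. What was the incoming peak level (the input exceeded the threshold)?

That's 1 dB above the -20 dBu threshold.
Undo the ratio: input overshoot = 1 × 20 = 20 dB, giving input = 0 dBu.

0 dBu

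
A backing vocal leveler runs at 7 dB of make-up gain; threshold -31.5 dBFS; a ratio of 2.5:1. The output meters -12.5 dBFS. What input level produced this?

-1.5 dBFS

Before make-up, the level was -12.5 − 7 = -19.5 dBFS.
The compressed level sits -19.5 − (-31.5) = 12 dB over threshold.
Before 2.5:1 compression the overshoot was 12 × 2.5 = 30 dB, so input = -31.5 + 30 = -1.5 dBFS.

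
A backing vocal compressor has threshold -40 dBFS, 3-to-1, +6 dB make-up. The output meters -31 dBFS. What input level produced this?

Stripping the +6 dB make-up gives -37 dBFS at the gain stage.
That's 3 dB above the -40 dBFS threshold.
Undo the ratio: input overshoot = 3 × 3 = 9 dB, giving input = -31 dBFS.

-31 dBFS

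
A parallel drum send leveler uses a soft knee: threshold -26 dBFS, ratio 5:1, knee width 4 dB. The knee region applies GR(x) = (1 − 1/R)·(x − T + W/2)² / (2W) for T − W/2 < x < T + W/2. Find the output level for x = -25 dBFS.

-25.9 dBFS

x − T + W/2 = -25 − (-26) + 2 = 3.
GR = (1 − 1/5) × 3² / 8 = 0.8 × 9 / 8 = 0.9 dB.
Output = -25 − 0.9 = -25.9 dBFS.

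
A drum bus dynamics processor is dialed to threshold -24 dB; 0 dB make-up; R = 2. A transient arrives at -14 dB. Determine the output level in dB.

Overshoot: -14 − (-24) = 10 dB.
2:1 compression reduces that to 10/2 = 5 dB over.
Output = -24 + 5 = -19 dB.

-19 dB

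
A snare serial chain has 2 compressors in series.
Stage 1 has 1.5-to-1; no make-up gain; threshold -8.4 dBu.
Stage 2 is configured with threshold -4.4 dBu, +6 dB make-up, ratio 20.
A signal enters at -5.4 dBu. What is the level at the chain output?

-0.4 dBu

Stage 1: 3 dB above -8.4 dBu, reduced 1.5:1 to 2 dB above → -6.4 dBu.
Stage 2: -6.4 dBu ≤ -4.4 dBu, so stage 2 doesn't engage; make-up brings it to -0.4 dBu.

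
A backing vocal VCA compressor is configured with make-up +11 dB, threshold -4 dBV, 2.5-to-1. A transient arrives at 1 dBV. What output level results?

The input is 5 dB above the -4 dBV threshold.
At 2.5:1 the overshoot is divided by 2.5, leaving 2 dB above threshold.
So the level is -4 + 2 = -2 dBV; make-up adds 11 dB, giving 9 dBV.

9 dBV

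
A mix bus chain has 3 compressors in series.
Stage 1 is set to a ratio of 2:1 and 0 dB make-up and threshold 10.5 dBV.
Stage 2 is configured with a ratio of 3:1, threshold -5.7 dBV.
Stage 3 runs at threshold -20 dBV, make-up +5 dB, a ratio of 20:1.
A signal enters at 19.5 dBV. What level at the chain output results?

-13.94 dBV

Stage 1: 19.5 dBV is 9 dB over 10.5 dBV; at 2:1 that becomes 4.5 dB over, giving 15 dBV.
Stage 2: 20.7 dB above -5.7 dBV, reduced 3:1 to 6.9 dB above → 1.2 dBV.
Stage 3: 21.2 dB above -20 dBV, reduced 20:1 to 1.06 dB above → -18.94 dBV; +5 dB make-up → -13.94 dBV.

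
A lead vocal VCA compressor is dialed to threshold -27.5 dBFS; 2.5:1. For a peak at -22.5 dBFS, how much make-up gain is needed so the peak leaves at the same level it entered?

3 dB

Overshoot 5 dB → 5/2.5 = 2 dB after compression, so the compressed level is -27.5 + 2 = -25.5 dBFS.
Make-up = target − compressed = -22.5 − (-25.5) = 3 dB.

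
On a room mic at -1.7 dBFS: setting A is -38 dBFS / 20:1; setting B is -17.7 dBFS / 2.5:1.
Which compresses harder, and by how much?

A: overshoot 36.3 dB → output overshoot 1.815 dB → GR 34.485 dB.
B: overshoot 16 dB → output overshoot 6.4 dB → GR 9.6 dB.
A applies 24.885 dB more gain reduction.

A, by 24.885 dB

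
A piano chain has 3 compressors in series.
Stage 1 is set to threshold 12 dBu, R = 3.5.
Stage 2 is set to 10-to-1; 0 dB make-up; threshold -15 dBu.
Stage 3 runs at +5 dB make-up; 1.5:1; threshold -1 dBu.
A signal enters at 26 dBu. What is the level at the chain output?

Stage 1: 26 dBu is 14 dB over 12 dBu; at 3.5:1 that becomes 4 dB over, giving 16 dBu.
Stage 2: overshoot 31 dB → 31/10 = 3.1 dB → -11.9 dBu.
Stage 3: below threshold (-11.9 ≤ -1); passes unchanged; make-up brings it to -6.9 dBu.

-6.9 dBu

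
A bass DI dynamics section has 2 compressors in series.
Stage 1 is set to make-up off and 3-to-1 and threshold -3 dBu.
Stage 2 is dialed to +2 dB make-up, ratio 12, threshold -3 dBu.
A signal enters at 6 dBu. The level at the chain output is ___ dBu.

-0.75 dBu

Stage 1: 9 dB above -3 dBu, reduced 3:1 to 3 dB above → 0 dBu.
Stage 2: 0 dBu is 3 dB over -3 dBu; at 12:1 that becomes 0.25 dB over, giving -2.75 dBu; +2 dB make-up → -0.75 dBu.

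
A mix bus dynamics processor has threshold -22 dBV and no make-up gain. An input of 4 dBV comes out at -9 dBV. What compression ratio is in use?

2:1

Input overshoot = 4 − (-22) = 26 dB; output overshoot = -9 − (-22) = 13 dB.
Ratio = 26 / 13 = 2.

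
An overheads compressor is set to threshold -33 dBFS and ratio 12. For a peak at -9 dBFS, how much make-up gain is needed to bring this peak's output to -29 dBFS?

2 dB

The peak compresses to -33 + 24/12 = -31 dBFS.
To reach -29 dBFS requires -29 − (-31) = 2 dB of make-up.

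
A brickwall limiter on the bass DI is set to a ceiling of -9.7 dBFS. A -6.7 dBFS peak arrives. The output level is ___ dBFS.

At ∞:1, everything above -9.7 dBFS is held at the ceiling.

-9.7 dBFS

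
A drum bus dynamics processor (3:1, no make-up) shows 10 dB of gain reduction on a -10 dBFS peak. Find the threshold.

-25 dBFS

Let T be the threshold. Output overshoot = (input overshoot)/R, so -20 − T = (-10 − T)/3.
3·(-20 − T) = -10 − T → 2·T = -60 − (-10) = -50.
T = -50/2 = -25 dBFS.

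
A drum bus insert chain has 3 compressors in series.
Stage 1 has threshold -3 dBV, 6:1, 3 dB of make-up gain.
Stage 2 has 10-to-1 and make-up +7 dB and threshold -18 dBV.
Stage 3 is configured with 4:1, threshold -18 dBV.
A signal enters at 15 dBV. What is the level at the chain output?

Stage 1: 15 dBV is 18 dB over -3 dBV; at 6:1 that becomes 3 dB over, giving 0 dBV; +3 dB make-up → 3 dBV.
Stage 2: overshoot 21 dB → 21/10 = 2.1 dB → -15.9 dBV; +7 dB make-up → -8.9 dBV.
Stage 3: -8.9 dBV is 9.1 dB over -18 dBV; at 4:1 that becomes 2.275 dB over, giving -15.725 dBV.

-15.725 dBV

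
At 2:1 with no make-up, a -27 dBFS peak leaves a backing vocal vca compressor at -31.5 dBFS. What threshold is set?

-36 dBFS

Gain reduction = -27 − (-31.5) = 4.5 dB; output overshoot = GR / (R − 1) = 4.5 / 1 = 4.5 dB.
Threshold = output − output overshoot = -31.5 − 4.5 = -36 dBFS.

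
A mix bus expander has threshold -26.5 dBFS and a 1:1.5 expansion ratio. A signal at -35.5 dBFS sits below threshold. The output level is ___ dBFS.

-40 dBFS

The input is 9 dB below the -26.5 dBFS threshold.
A 1:1.5 expander multiplies undershoot by 1.5: 9 × 1.5 = 13.5 dB below threshold.
Output = -26.5 − 13.5 = -40 dBFS.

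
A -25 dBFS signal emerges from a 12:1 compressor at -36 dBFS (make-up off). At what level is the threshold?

Input is 12 dB above T (since output overshoot × R = input overshoot: (-36 − T)·12 = -25 − T gives T = -37 dBFS).
Check: -37 + (-25 − (-37))/12 = -37 + 1 = -36 dBFS. ✓

-37 dBFS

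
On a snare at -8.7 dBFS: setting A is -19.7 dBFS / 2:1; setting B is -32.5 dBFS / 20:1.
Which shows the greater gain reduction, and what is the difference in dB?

B, by 17.11 dB

A: overshoot 11 dB → output overshoot 5.5 dB → GR 5.5 dB.
B: overshoot 23.8 dB → output overshoot 1.19 dB → GR 22.61 dB.
B reduces 17.11 dB more.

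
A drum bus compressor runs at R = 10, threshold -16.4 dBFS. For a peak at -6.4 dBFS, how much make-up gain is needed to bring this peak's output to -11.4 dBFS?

4 dB

Overshoot 10 dB → 10/10 = 1 dB after compression, so the compressed level is -16.4 + 1 = -15.4 dBFS.
Make-up = target − compressed = -11.4 − (-15.4) = 4 dB.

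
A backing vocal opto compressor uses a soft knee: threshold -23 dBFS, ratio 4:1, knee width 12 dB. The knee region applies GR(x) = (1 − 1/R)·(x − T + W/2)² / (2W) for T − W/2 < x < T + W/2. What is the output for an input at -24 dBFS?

-24.78125 dBFS

x − T + W/2 = -24 − (-23) + 6 = 5.
GR = (1 − 1/4) × 5² / 24 = 0.75 × 25 / 24 = 0.78125 dB.
Output = -24 − 0.78125 = -24.78125 dBFS.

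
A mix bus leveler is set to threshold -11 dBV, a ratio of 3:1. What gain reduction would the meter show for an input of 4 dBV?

10 dB

Overshoot = 4 − (-11) = 15 dB.
A 3:1 ratio leaves 5 dB of that excess.
GR = overshoot in − overshoot out = 15 − 5 = 10 dB.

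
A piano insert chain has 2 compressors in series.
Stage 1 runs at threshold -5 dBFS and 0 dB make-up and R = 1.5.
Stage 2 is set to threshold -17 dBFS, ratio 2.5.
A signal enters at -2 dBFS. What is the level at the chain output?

Stage 1: overshoot 3 dB → 3/1.5 = 2 dB → -3 dBFS.
Stage 2: -3 dBFS is 14 dB over -17 dBFS; at 2.5:1 that becomes 5.6 dB over, giving -11.4 dBFS.

-11.4 dBFS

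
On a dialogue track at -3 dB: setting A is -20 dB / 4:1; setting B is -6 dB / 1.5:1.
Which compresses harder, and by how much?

A, by 11.75 dB

A: GR = 17 − 17/4 = 12.75 dB.
B: GR = 3 − 3/1.5 = 1 dB.
Difference: 11.75 dB in favour of A.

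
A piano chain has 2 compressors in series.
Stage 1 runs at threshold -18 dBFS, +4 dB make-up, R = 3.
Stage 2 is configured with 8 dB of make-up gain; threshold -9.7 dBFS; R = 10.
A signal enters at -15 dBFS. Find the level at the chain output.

-5 dBFS

Stage 1: 3 dB above -18 dBFS, reduced 3:1 to 1 dB above → -17 dBFS; +4 dB make-up → -13 dBFS.
Stage 2: -13 dBFS ≤ -9.7 dBFS, so stage 2 doesn't engage; make-up brings it to -5 dBFS.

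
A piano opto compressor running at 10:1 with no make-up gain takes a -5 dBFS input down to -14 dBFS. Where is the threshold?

-15 dBFS

Input is 10 dB above T (since output overshoot × R = input overshoot: (-14 − T)·10 = -5 − T gives T = -15 dBFS).
Check: -15 + (-5 − (-15))/10 = -15 + 1 = -14 dBFS. ✓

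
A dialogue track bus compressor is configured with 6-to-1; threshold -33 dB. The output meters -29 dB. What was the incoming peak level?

The compressed level sits -29 − (-33) = 4 dB over threshold.
Before 6:1 compression the overshoot was 4 × 6 = 24 dB, so input = -33 + 24 = -9 dB.

-9 dB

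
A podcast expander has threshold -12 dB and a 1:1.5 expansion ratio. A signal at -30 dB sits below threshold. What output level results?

-39 dB

Undershoot = (-12) − (-30) = 18 dB.
At 1:1.5, that expands to 27 dB under threshold.
Output = -12 − 27 = -39 dB.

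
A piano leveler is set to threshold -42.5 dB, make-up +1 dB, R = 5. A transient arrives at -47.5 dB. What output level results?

-46.5 dB

-47.5 dB is 5 dB below the -42.5 dB threshold, so no gain reduction is applied.
Make-up gain adds 1 dB: -47.5 + 1 = -46.5 dB.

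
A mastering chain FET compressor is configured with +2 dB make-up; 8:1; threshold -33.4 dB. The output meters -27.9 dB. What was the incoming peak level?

Before make-up, the level was -27.9 − 2 = -29.9 dB.
The compressed level sits -29.9 − (-33.4) = 3.5 dB over threshold.
Before 8:1 compression the overshoot was 3.5 × 8 = 28 dB, so input = -33.4 + 28 = -5.4 dB.

-5.4 dB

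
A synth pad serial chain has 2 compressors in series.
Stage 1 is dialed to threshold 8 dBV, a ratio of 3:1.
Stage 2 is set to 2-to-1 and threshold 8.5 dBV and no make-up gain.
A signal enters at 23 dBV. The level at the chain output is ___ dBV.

10.75 dBV

Stage 1: overshoot 15 dB → 15/3 = 5 dB → 13 dBV.
Stage 2: 13 dBV is 4.5 dB over 8.5 dBV; at 2:1 that becomes 2.25 dB over, giving 10.75 dBV.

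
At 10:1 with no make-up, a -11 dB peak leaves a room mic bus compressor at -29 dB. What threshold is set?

-31 dB

Input is 20 dB above T (since output overshoot × R = input overshoot: (-29 − T)·10 = -11 − T gives T = -31 dB).
Check: -31 + (-11 − (-31))/10 = -31 + 2 = -29 dB. ✓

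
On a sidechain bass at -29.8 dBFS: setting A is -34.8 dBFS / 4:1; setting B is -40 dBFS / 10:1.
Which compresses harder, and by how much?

A: GR = 5 − 5/4 = 3.75 dB.
B: GR = 10.2 − 10.2/10 = 9.18 dB.
B reduces 5.43 dB more.

B, by 5.43 dB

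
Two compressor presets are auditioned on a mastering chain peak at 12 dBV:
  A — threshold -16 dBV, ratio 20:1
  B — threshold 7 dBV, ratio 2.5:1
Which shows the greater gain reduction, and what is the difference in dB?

A: GR = 28 − 28/20 = 26.6 dB.
B: GR = 5 − 5/2.5 = 3 dB.
Difference: 23.6 dB in favour of A.

A, by 23.6 dB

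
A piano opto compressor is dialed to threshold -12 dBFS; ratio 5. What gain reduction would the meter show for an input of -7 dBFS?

-7 dBFS exceeds the threshold by 5 dB.
A 5:1 ratio leaves 1 dB of that excess.
Gain reduction = 5 − 1 = 4 dB.

4 dB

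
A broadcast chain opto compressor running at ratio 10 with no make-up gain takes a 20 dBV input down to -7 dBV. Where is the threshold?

Input is 30 dB above T (since output overshoot × R = input overshoot: (-7 − T)·10 = 20 − T gives T = -10 dBV).
Check: -10 + (20 − (-10))/10 = -10 + 3 = -7 dBV. ✓

-10 dBV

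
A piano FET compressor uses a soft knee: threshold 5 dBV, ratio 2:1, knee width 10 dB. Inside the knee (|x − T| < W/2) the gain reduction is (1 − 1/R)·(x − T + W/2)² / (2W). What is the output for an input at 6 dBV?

5.1 dBV

x − T + W/2 = 6 − 5 + 5 = 6.
GR = (1 − 1/2) × 6² / 20 = 0.5 × 36 / 20 = 0.9 dB.
Output = 6 − 0.9 = 5.1 dBV.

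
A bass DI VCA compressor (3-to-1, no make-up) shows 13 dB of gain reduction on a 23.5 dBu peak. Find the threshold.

4 dBu

Gain reduction = 23.5 − 10.5 = 13 dB; output overshoot = GR / (R − 1) = 13 / 2 = 6.5 dB.
Threshold = output − output overshoot = 10.5 − 6.5 = 4 dBu.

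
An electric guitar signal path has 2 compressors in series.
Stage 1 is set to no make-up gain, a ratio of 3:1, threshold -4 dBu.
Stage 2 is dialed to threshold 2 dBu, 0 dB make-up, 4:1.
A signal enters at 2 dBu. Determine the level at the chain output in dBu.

Stage 1: 6 dB above -4 dBu, reduced 3:1 to 2 dB above → -2 dBu.
Stage 2: -2 dBu ≤ 2 dBu, so stage 2 doesn't engage; output -2 dBu.

-2 dBu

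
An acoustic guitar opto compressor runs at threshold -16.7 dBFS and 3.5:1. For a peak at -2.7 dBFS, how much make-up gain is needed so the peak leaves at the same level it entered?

Without make-up, output = threshold + overshoot/3.5 = -16.7 + 4 = -12.7 dBFS.
Gap to target: 10 dB.

10 dB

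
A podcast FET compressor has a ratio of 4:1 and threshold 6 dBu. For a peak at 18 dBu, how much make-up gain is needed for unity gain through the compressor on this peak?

The peak compresses to 6 + 12/4 = 9 dBu.
To reach 18 dBu requires 18 − 9 = 9 dB of make-up.

9 dB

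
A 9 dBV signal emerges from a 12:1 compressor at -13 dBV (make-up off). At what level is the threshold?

-15 dBV

Let T be the threshold. Output overshoot = (input overshoot)/R, so -13 − T = (9 − T)/12.
12·(-13 − T) = 9 − T → 11·T = -156 − 9 = -165.
T = -165/11 = -15 dBV.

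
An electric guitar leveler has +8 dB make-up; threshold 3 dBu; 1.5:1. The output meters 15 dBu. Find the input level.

9 dBu

Before make-up, the level was 15 − 8 = 7 dBu.
Post-compression overshoot = 7 − 3 = 4 dB.
Input overshoot = R × output overshoot = 6 dB → input = 3 + 6 = 9 dBu.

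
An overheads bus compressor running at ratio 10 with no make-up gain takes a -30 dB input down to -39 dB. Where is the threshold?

Let T be the threshold. Output overshoot = (input overshoot)/R, so -39 − T = (-30 − T)/10.
10·(-39 − T) = -30 − T → 9·T = -390 − (-30) = -360.
T = -360/9 = -40 dB.

-40 dB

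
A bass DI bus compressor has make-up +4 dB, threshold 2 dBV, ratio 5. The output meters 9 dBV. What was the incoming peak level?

Remove make-up: 9 − 4 = 5 dBV.
The compressed level sits 5 − 2 = 3 dB over threshold.
Input overshoot = R × output overshoot = 15 dB → input = 2 + 15 = 17 dBV.

17 dBV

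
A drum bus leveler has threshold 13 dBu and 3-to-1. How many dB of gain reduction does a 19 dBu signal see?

19 dBu exceeds the threshold by 6 dB.
At 3:1, output sits 6/3 = 2 dB above threshold.
So the signal is attenuated by 6 − 2 = 4 dB.

4 dB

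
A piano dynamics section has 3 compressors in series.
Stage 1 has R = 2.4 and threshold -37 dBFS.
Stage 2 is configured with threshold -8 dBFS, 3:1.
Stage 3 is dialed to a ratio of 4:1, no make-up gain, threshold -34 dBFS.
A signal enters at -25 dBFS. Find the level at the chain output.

-33.5 dBFS

Stage 1: 12 dB above -37 dBFS, reduced 2.4:1 to 5 dB above → -32 dBFS.
Stage 2: -32 dBFS ≤ -8 dBFS, so stage 2 doesn't engage; output -32 dBFS.
Stage 3: -32 dBFS is 2 dB over -34 dBFS; at 4:1 that becomes 0.5 dB over, giving -33.5 dBFS.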